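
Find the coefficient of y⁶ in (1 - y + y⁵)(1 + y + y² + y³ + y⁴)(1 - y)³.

1

(1 - y + y⁵) has coefficients 1,-1,0,0,0,1 for degrees 0…5.
(1 + y + y² + y³ + y⁴) has coefficients 1,1,1,1,1,0,0 for degrees 0…6.
Finally multiplying by (1 - y)³, the product of all factors after the first has coefficients 1,-2,1,0,0,-1,2 for degrees 0…6.
[y⁶] = 1·2 − 1·(-1) + 1·(-2) = 1.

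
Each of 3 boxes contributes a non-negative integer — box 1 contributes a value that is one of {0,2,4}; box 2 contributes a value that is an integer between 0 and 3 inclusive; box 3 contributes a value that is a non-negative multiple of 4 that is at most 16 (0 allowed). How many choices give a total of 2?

The generating function for the choices is (1 + y² + y⁴)·(1 + y + y² + y³)·(1 + y⁴ + y⁸ + y¹² + y¹⁶); the count is [y²].
(1 + y² + y⁴) has coefficients 1,0,1 for degrees 0…2.
(1 + y + y² + y³) has coefficients 1,1,1 for degrees 0…2.
Finally multiplying by (1 + y⁴ + y⁸ + y¹² + y¹⁶), the product of all factors after the first has coefficients 1,1,1 for degrees 0…2.
[y²] = 1·1 + 1·1 = 2.

2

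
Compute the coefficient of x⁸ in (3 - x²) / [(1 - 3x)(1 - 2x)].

The denominator gives the recurrence a_n = 5a_(n−1) − 6a_(n−2) for n ≥ 3; the numerator fixes a_0 = 3, a_1 = 15, a_2 = 56.
Iterating: 3, 15, 56, 190, 614, 1930, 5966, 18250, 55454, so a_8 = 55454.

55454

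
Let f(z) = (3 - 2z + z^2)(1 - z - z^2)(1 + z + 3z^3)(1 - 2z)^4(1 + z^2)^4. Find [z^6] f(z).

(3 - 2z + z^2) has coefficients 3,-2,1 for degrees 0…2.
(1 - z - z^2) has coefficients 1,-1,-1,0,0,0,0 for degrees 0…6.
Multiplying by (1 + z + 3z^3) gives running coefficients 1,0,-2,2,-3,-3,0 for degrees 0…6.
Multiplying by (1 - 2z)^4 gives running coefficients 1,-8,22,-14,-51,133,-144 for degrees 0…6.
Finally multiplying by (1 + z^2)^4, the product of all factors after the first has coefficients 1,-8,26,-46,43,29,-212 for degrees 0…6.
[z^6] = 3·(-212) − 2·29 + 1·43 = -651.

-651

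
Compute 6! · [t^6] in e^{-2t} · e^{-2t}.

4096

The EGF product rule gives c_6 = Σ_{k_1+k_2=6} C(6; k_1,k_2) · ∏ g_i(k_i), where e^{-2t} gives (-2)^k; e^{-2t} gives (-2)^k.
g_1(k) for k = 0…6: 1, -2, 4, -8, 16, -32, 64.
g_2(k) for k = 0…6: 1, -2, 4, -8, 16, -32, 64.
c_6 = Σ_k C(6,k)·g_1(k)·g_2(6−k) = 1·1·64 + 6·(-2)·(-32) + 15·4·16 + 20·(-8)·(-8) + 15·16·4 + 6·(-32)·(-2) + 1·64·1 = 64 + 384 + 960 + 1280 + 960 + 384 + 64 = 4096.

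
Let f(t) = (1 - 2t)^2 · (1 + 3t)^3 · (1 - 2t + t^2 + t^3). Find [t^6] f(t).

-261

(1 - 2t)^2 has coefficients 1,-4,4 for degrees 0…2.
(1 + 3t)^3 has coefficients 1,9,27,27,0,0,0 for degrees 0…6.
Finally multiplying by (1 - 2t + t^2 + t^3), the product of all factors after the first has coefficients 1,7,10,-17,-18,54,27 for degrees 0…6.
[t^6] = 1·27 − 4·54 + 4·(-18) = -261.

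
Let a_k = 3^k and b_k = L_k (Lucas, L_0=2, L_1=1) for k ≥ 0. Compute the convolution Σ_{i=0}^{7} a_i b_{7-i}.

6527

This is [x^7] in the product of the two ordinary generating functions.
Σ = 1·29 + 3·18 + 9·11 + 27·7 + 81·4 + 243·3 + 729·1 + 2187·2 = 6527.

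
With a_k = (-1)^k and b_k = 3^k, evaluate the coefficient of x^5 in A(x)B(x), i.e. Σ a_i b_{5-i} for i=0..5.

182

Write out a_i and b_{5-i} for i = 0,…,5 and sum the products.
Σ = 1·243 − 1·81 + 1·27 − 1·9 + 1·3 − 1·1 = 182.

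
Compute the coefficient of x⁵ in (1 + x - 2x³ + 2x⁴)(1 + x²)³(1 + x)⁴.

(1 + x - 2x³ + 2x⁴) has coefficients 1,1,0,-2,2 for degrees 0…4.
(1 + x²)³ has coefficients 1,0,3,0,3,0 for degrees 0…5.
Finally multiplying by (1 + x)⁴, the product of all factors after the first has coefficients 1,4,9,16,22,24 for degrees 0…5.
[x⁵] = 1·24 + 1·22 − 2·9 + 2·4 = 36.

36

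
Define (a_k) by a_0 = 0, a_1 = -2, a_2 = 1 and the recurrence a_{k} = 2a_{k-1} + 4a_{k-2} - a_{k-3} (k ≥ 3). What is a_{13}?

The ordinary generating function has denominator 1 - 2t - 4t^2 + t^3.
Iterating the recurrence: a_0,…,a_{13} = 0, -2, 1, -6, -6, -37, -92, -326, -983, -3178, -9962, -31653, -99976, -316602.

-316602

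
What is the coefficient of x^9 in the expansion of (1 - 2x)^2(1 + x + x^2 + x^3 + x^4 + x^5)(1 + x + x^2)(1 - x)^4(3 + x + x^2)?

(1 - 2x)^2 has coefficients 1,-4,4 for degrees 0…2.
(1 + x + x^2 + x^3 + x^4 + x^5) has coefficients 1,1,1,1,1,1,0,0,0,0 for degrees 0…9.
Multiplying by (1 + x + x^2) gives running coefficients 1,2,3,3,3,3,2,1,0,0 for degrees 0…9.
Multiplying by (1 - x)^4 gives running coefficients 1,-2,1,-1,2,-1,-1,2,-1,1 for degrees 0…9.
Finally multiplying by (3 + x + x^2), the product of all factors after the first has coefficients 3,-5,2,-4,6,-2,-2,4,-2,4 for degrees 0…9.
[x^9] = 1·4 − 4·(-2) + 4·4 = 28.

28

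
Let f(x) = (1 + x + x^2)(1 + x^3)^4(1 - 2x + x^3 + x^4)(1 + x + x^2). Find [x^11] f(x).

18

(1 + x + x^2) has coefficients 1,1,1 for degrees 0…2.
(1 + x^3)^4 has coefficients 1,0,0,4,0,0,6,0,0,4,0,0 for degrees 0…11.
Multiplying by (1 - 2x + x^3 + x^4) gives running coefficients 1,-2,0,5,-7,0,10,-8,0,10,-2,0 for degrees 0…11.
Finally multiplying by (1 + x + x^2), the product of all factors after the first has coefficients 1,-1,-1,3,-2,-2,3,2,2,2,8,8 for degrees 0…11.
[x^11] = 1·8 + 1·8 + 1·2 = 18.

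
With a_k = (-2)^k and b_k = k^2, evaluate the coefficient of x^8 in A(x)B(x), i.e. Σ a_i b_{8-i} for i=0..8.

The convolution is the x^8 coefficient of A(x)B(x).
Σ = 1·64 − 2·49 + 4·36 − 8·25 + 16·16 − 32·9 + 64·4 − 128·1 + 256·0 = 6.

6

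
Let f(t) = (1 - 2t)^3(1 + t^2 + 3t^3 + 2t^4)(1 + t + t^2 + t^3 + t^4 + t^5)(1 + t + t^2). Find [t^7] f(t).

15

(1 - 2t)^3 has coefficients 1,-6,12,-8 for degrees 0…3.
(1 + t^2 + 3t^3 + 2t^4) has coefficients 1,0,1,3,2,0,0,0 for degrees 0…7.
Multiplying by (1 + t + t^2 + t^3 + t^4 + t^5) gives running coefficients 1,1,2,5,7,7,6,6 for degrees 0…7.
Finally multiplying by (1 + t + t^2), the product of all factors after the first has coefficients 1,2,4,8,14,19,20,19 for degrees 0…7.
[t^7] = 1·19 − 6·20 + 12·19 − 8·14 = 15.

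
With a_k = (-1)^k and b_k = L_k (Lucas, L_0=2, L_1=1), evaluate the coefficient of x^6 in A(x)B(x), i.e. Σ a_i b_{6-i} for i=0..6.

Write out a_i and b_{6-i} for i = 0,…,6 and sum the products.
Σ = 1·18 − 1·11 + 1·7 − 1·4 + 1·3 − 1·1 + 1·2 = 14.

14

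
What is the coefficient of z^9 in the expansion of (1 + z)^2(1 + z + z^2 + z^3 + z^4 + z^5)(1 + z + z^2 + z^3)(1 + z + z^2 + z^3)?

39

(1 + z)^2 has coefficients 1,2,1 for degrees 0…2.
(1 + z + z^2 + z^3 + z^4 + z^5) has coefficients 1,1,1,1,1,1,0,0,0,0 for degrees 0…9.
Multiplying by (1 + z + z^2 + z^3) gives running coefficients 1,2,3,4,4,4,3,2,1,0 for degrees 0…9.
Finally multiplying by (1 + z + z^2 + z^3), the product of all factors after the first has coefficients 1,3,6,10,13,15,15,13,10,6 for degrees 0…9.
[z^9] = 1·6 + 2·10 + 1·13 = 39.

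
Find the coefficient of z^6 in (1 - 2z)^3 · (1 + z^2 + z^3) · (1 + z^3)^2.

(1 - 2z)^3 has coefficients 1,-6,12,-8 for degrees 0…3.
(1 + z^2 + z^3) has coefficients 1,0,1,1,0,0,0 for degrees 0…6.
Finally multiplying by (1 + z^3)^2, the product of all factors after the first has coefficients 1,0,1,3,0,2,3 for degrees 0…6.
[z^6] = 1·3 − 6·2 + 12·0 − 8·3 = -33.

-33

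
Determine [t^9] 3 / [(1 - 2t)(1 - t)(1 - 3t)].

Partial fractions give a closed form: a_n = (-12)·2^n + (3/2)·1^n + (27/2)·3^n.
At n = 9: a_9 = 259578.

259578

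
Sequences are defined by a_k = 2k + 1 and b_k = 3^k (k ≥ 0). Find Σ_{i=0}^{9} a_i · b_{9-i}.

59038

The convolution is the t^9 coefficient of A(t)B(t).
Σ = 1·19683 + 3·6561 + 5·2187 + 7·729 + 9·243 + 11·81 + 13·27 + 15·9 + 17·3 + 19·1 = 59038.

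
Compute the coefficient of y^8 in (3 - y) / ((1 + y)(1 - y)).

The denominator gives the recurrence a_n = a_(n−2) for n ≥ 2; the numerator fixes a_0 = 3, a_1 = -1.
Iterating: 3, -1, 3, -1, 3, -1, 3, -1, 3, so a_8 = 3.

3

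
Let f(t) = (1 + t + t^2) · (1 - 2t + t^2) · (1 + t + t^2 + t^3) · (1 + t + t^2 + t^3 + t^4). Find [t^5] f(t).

(1 + t + t^2) has coefficients 1,1,1 for degrees 0…2.
(1 - 2t + t^2) has coefficients 1,-2,1,0,0,0 for degrees 0…5.
Multiplying by (1 + t + t^2 + t^3) gives running coefficients 1,-1,0,0,-1,1 for degrees 0…5.
Finally multiplying by (1 + t + t^2 + t^3 + t^4), the product of all factors after the first has coefficients 1,0,0,0,-1,-1 for degrees 0…5.
[t^5] = 1·(-1) + 1·(-1) + 1·0 = -2.

-2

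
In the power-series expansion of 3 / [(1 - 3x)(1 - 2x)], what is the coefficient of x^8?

57513

Partial fractions give a closed form: a_n = (9)·3^n + (-6)·2^n.
At n = 8: a_8 = 57513.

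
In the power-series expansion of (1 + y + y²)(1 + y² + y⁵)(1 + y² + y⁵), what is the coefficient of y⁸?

(1 + y + y²) has coefficients 1,1,1 for degrees 0…2.
(1 + y² + y⁵) has coefficients 1,0,1,0,0,1,0,0,0 for degrees 0…8.
Finally multiplying by (1 + y² + y⁵), the product of all factors after the first has coefficients 1,0,2,0,1,2,0,2,0 for degrees 0…8.
[y⁸] = 1·0 + 1·2 + 1·0 = 2.

2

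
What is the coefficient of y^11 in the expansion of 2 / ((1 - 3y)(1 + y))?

265720

The denominator gives the recurrence a_n = 2a_(n−1) + 3a_(n−2) for n ≥ 2; the numerator fixes a_0 = 2, a_1 = 4.
Iterating: 2, 4, 14, 40, 122, 364, 1094, 3280, 9842, 29524, 88574, 265720, so a_11 = 265720.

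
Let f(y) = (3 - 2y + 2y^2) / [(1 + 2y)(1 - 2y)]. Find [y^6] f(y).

The denominator gives the recurrence a_n = 4a_(n−2) for n ≥ 3; the numerator fixes a_0 = 3, a_1 = -2, a_2 = 14.
Iterating: 3, -2, 14, -8, 56, -32, 224, so a_6 = 224.

224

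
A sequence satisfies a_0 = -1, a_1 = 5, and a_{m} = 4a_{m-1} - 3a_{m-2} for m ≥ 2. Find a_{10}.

177143

The ordinary generating function has denominator 1 - 4q + 3q^2.
Iterating the recurrence: a_0,…,a_{10} = -1, 5, 23, 77, 239, 725, 2183, 6557, 19679, 59045, 177143.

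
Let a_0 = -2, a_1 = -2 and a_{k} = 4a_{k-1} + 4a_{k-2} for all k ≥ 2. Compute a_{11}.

The ordinary generating function has denominator 1 - 4q - 4q^2.
Iterating the recurrence: a_0,…,a_{11} = -2, -2, -16, -72, -352, -1696, -8192, -39552, -190976, -922112, -4452352, -21497856.

-21497856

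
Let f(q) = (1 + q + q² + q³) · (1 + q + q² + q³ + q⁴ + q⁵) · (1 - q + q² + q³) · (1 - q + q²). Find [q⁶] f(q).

5

(1 + q + q² + q³) has coefficients 1,1,1,1 for degrees 0…3.
(1 + q + q² + q³ + q⁴ + q⁵) has coefficients 1,1,1,1,1,1,0 for degrees 0…6.
Multiplying by (1 - q + q² + q³) gives running coefficients 1,0,1,2,2,2,1 for degrees 0…6.
Finally multiplying by (1 - q + q²), the product of all factors after the first has coefficients 1,-1,2,1,1,2,1 for degrees 0…6.
[q⁶] = 1·1 + 1·2 + 1·1 + 1·1 = 5.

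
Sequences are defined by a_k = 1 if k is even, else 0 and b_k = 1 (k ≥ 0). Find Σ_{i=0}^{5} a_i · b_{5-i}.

3

The convolution is the t^5 coefficient of A(t)B(t).
Σ = 1·1 + 0·1 + 1·1 + 0·1 + 1·1 + 0·1 = 3.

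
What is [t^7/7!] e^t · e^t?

128

The EGF product rule gives c_7 = Σ_{k_1+k_2=7} C(7; k_1,k_2) · ∏ g_i(k_i), where e^t gives (1)^k; e^t gives (1)^k.
g_1(k) for k = 0…7: 1, 1, 1, 1, 1, 1, 1, 1.
g_2(k) for k = 0…7: 1, 1, 1, 1, 1, 1, 1, 1.
c_7 = Σ_k C(7,k)·g_1(k)·g_2(7−k) = 1·1·1 + 7·1·1 + 21·1·1 + 35·1·1 + 35·1·1 + 21·1·1 + 7·1·1 + 1·1·1 = 1 + 7 + 21 + 35 + 35 + 21 + 7 + 1 = 128.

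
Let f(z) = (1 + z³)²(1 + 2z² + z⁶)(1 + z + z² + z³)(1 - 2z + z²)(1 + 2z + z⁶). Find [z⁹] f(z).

(1 + z³)² has coefficients 1,0,0,2,0,0,1 for degrees 0…6.
(1 + 2z² + z⁶) has coefficients 1,0,2,0,0,0,1,0,0,0 for degrees 0…9.
Multiplying by (1 + z + z² + z³) gives running coefficients 1,1,3,3,2,2,1,1,1,1 for degrees 0…9.
Multiplying by (1 - 2z + z²) gives running coefficients 1,-1,2,-2,-1,1,-1,1,0,0 for degrees 0…9.
Finally multiplying by (1 + 2z + z⁶), the product of all factors after the first has coefficients 1,1,0,2,-5,-1,2,-2,4,-2 for degrees 0…9.
[z⁹] = 1·(-2) + 2·2 + 1·2 = 4.

4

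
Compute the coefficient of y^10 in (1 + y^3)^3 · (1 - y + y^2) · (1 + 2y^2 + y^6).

2

(1 + y^3)^3 has coefficients 1,0,0,3,0,0,3,0,0,1 for degrees 0…9.
(1 - y + y^2) has coefficients 1,-1,1,0,0,0,0,0,0,0,0 for degrees 0…10.
Finally multiplying by (1 + 2y^2 + y^6), the product of all factors after the first has coefficients 1,-1,3,-2,2,0,1,-1,1,0,0 for degrees 0…10.
[y^10] = 1·0 + 3·(-1) + 3·2 + 1·(-1) = 2.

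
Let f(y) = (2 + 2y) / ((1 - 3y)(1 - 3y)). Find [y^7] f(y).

The denominator gives the recurrence a_n = 6a_(n−1) − 9a_(n−2) for n ≥ 2; the numerator fixes a_0 = 2, a_1 = 14.
Iterating: 2, 14, 66, 270, 1026, 3726, 13122, 45198, so a_7 = 45198.

45198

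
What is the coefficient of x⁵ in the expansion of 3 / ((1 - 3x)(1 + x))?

546

Partial fractions give a closed form: a_n = (9/4)·3^n + (3/4)·(-1)^n.
At n = 5: a_5 = 546.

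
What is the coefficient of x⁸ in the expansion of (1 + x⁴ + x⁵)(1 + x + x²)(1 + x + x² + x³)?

(1 + x⁴ + x⁵) has coefficients 1,0,0,0,1,1 for degrees 0…5.
(1 + x + x²) has coefficients 1,1,1,0,0,0,0,0,0 for degrees 0…8.
Finally multiplying by (1 + x + x² + x³), the product of all factors after the first has coefficients 1,2,3,3,2,1,0,0,0 for degrees 0…8.
[x⁸] = 1·0 + 1·2 + 1·3 = 5.

5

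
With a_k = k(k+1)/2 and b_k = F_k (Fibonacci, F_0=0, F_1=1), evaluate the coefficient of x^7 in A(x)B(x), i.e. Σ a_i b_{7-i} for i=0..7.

97

The convolution is the x^7 coefficient of A(x)B(x).
Σ = 0·13 + 1·8 + 3·5 + 6·3 + 10·2 + 15·1 + 21·1 + 28·0 = 97.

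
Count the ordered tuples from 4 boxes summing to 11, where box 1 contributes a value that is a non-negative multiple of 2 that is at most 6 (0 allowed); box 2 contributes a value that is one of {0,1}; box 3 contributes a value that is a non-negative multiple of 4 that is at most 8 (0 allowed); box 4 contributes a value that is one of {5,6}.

4

The generating function for the choices is (1 + t² + t⁴ + t⁶)·(1 + t)·(1 + t⁴ + t⁸)·(t⁵ + t⁶); the count is [t¹¹].
(1 + t² + t⁴ + t⁶) has coefficients 1,0,1,0,1,0,1 for degrees 0…6.
(1 + t) has coefficients 1,1,0,0,0,0,0,0,0,0,0,0 for degrees 0…11.
Multiplying by (1 + t⁴ + t⁸) gives running coefficients 1,1,0,0,1,1,0,0,1,1,0,0 for degrees 0…11.
Finally multiplying by (t⁵ + t⁶), the product of all factors after the first has coefficients 0,0,0,0,0,1,2,1,0,1,2,1 for degrees 0…11.
[t¹¹] = 1·1 + 1·1 + 1·1 + 1·1 = 4.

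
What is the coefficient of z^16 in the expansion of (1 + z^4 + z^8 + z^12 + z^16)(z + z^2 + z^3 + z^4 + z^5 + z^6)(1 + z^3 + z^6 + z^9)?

(1 + z^4 + z^8 + z^12 + z^16) has coefficients 1,0,0,0,1,0,0,0,1,0,0,0,1,0,0,0,1 for degrees 0…16.
(z + z^2 + z^3 + z^4 + z^5 + z^6) has coefficients 0,1,1,1,1,1,1,0,0,0,0,0,0,0,0,0,0 for degrees 0…16.
Finally multiplying by (1 + z^3 + z^6 + z^9), the product of all factors after the first has coefficients 0,1,1,1,2,2,2,2,2,2,2,2,2,1,1,1,0 for degrees 0…16.
[z^16] = 1·0 + 1·2 + 1·2 + 1·2 + 1·0 = 6.

6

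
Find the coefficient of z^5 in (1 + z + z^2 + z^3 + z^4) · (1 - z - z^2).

(1 + z + z^2 + z^3 + z^4) has coefficients 1,1,1,1,1 for degrees 0…4.
(1 - z - z^2) has coefficients 1,-1,-1,0,0,0 for degrees 0…5.
[z^5] = 1·0 + 1·0 + 1·0 + 1·(-1) + 1·(-1) = -2.

-2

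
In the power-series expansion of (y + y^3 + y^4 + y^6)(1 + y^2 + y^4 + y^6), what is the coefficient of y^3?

2

(y + y^3 + y^4 + y^6) has coefficients 0,1,0,1 for degrees 0…3.
(1 + y^2 + y^4 + y^6) has coefficients 1,0,1,0 for degrees 0…3.
[y^3] = 1·1 + 1·1 = 2.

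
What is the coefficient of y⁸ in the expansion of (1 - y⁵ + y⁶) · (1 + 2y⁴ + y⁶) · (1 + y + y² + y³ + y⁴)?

3

(1 - y⁵ + y⁶) has coefficients 1,0,0,0,0,-1,1 for degrees 0…6.
(1 + 2y⁴ + y⁶) has coefficients 1,0,0,0,2,0,1,0,0 for degrees 0…8.
Finally multiplying by (1 + y + y² + y³ + y⁴), the product of all factors after the first has coefficients 1,1,1,1,3,2,3,3,3 for degrees 0…8.
[y⁸] = 1·3 − 1·1 + 1·1 = 3.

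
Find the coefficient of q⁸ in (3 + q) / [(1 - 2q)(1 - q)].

1788

The denominator gives the recurrence a_n = 3a_(n−1) − 2a_(n−2) for n ≥ 2; the numerator fixes a_0 = 3, a_1 = 10.
Iterating: 3, 10, 24, 52, 108, 220, 444, 892, 1788, so a_8 = 1788.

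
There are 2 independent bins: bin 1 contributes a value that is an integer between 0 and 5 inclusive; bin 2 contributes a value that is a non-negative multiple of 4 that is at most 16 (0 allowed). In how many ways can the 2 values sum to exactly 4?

2

The generating function for the choices is (1 + x + x² + x³ + x⁴ + x⁵)·(1 + x⁴ + x⁸ + x¹² + x¹⁶); the count is [x⁴].
(1 + x + x² + x³ + x⁴ + x⁵) has coefficients 1,1,1,1,1 for degrees 0…4.
(1 + x⁴ + x⁸ + x¹² + x¹⁶) has coefficients 1,0,0,0,1 for degrees 0…4.
[x⁴] = 1·1 + 1·0 + 1·0 + 1·0 + 1·1 = 2.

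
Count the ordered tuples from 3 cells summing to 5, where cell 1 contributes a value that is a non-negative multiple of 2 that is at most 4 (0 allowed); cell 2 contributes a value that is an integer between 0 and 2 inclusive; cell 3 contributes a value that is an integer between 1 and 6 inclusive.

7

The generating function for the choices is (1 + z^2 + z^4)·(1 + z + z^2)·(z + z^2 + z^3 + z^4 + z^5 + z^6); the count is [z^5].
(1 + z^2 + z^4) has coefficients 1,0,1,0,1 for degrees 0…4.
(1 + z + z^2) has coefficients 1,1,1,0,0,0 for degrees 0…5.
Finally multiplying by (z + z^2 + z^3 + z^4 + z^5 + z^6), the product of all factors after the first has coefficients 0,1,2,3,3,3 for degrees 0…5.
[z^5] = 1·3 + 1·3 + 1·1 = 7.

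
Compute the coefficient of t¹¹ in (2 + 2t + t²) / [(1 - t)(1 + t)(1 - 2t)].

8872

The denominator gives the recurrence a_n = 2a_(n−1) + a_(n−2) − 2a_(n−3) for n ≥ 3; the numerator fixes a_0 = 2, a_1 = 6, a_2 = 15.
Iterating: 2, 6, 15, 32, 67, 136, 275, 552, 1107, 2216, 4435, 8872, so a_11 = 8872.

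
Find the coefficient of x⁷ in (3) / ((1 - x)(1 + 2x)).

-255

Partial fractions give a closed form: a_n = (1)·1^n + (2)·(-2)^n.
At n = 7: a_7 = -255.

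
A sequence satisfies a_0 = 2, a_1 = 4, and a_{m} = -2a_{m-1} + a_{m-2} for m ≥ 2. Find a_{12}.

The ordinary generating function has denominator 1 + 2x - x^2.
Iterating the recurrence: a_0,…,a_{12} = 2, 4, -6, 16, -38, 92, -222, 536, -1294, 3124, -7542, 18208, -43958.

-43958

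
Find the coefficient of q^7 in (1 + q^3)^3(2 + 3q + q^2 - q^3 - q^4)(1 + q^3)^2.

(1 + q^3)^3 has coefficients 1,0,0,3,0,0,3,0 for degrees 0…7.
(2 + 3q + q^2 - q^3 - q^4) has coefficients 2,3,1,-1,-1,0,0,0 for degrees 0…7.
Finally multiplying by (1 + q^3)^2, the product of all factors after the first has coefficients 2,3,1,3,5,2,0,1 for degrees 0…7.
[q^7] = 1·1 + 3·5 + 3·3 = 25.

25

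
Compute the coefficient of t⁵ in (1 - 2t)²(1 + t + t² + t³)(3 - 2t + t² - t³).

12

(1 - 2t)² has coefficients 1,-4,4 for degrees 0…2.
(1 + t + t² + t³) has coefficients 1,1,1,1,0,0 for degrees 0…5.
Finally multiplying by (3 - 2t + t² - t³), the product of all factors after the first has coefficients 3,1,2,1,-2,0 for degrees 0…5.
[t⁵] = 1·0 − 4·(-2) + 4·1 = 12.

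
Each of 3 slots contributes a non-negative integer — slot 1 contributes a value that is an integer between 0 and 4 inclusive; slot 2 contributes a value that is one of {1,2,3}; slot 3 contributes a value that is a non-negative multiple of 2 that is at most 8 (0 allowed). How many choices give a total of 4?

The generating function for the choices is (1 + x + x² + x³ + x⁴)·(x + x² + x³)·(1 + x² + x⁴ + x⁶ + x⁸); the count is [x⁴].
(1 + x + x² + x³ + x⁴) has coefficients 1,1,1,1,1 for degrees 0…4.
(x + x² + x³) has coefficients 0,1,1,1,0 for degrees 0…4.
Finally multiplying by (1 + x² + x⁴ + x⁶ + x⁸), the product of all factors after the first has coefficients 0,1,1,2,1 for degrees 0…4.
[x⁴] = 1·1 + 1·2 + 1·1 + 1·1 + 1·0 = 5.

5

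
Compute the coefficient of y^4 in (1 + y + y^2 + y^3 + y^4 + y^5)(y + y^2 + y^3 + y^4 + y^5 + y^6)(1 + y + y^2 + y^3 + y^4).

10

(1 + y + y^2 + y^3 + y^4 + y^5) has coefficients 1,1,1,1,1 for degrees 0…4.
(y + y^2 + y^3 + y^4 + y^5 + y^6) has coefficients 0,1,1,1,1 for degrees 0…4.
Finally multiplying by (1 + y + y^2 + y^3 + y^4), the product of all factors after the first has coefficients 0,1,2,3,4 for degrees 0…4.
[y^4] = 1·4 + 1·3 + 1·2 + 1·1 + 1·0 = 10.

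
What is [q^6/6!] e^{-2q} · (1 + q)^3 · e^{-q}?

405

The EGF product rule gives c_6 = Σ_{k_1+k_2+k_3=6} C(6; k_1,k_2,k_3) · ∏ g_i(k_i), where e^{-2q} gives (-2)^k; (1+q)^3 gives the falling factorial (3)_k; e^{-q} gives (-1)^k.
g_1(k) for k = 0…6: 1, -2, 4, -8, 16, -32, 64.
g_2(k) for k = 0…6: 1, 3, 6, 6, 0, 0, 0.
g_3(k) for k = 0…6: 1, -1, 1, -1, 1, -1, 1.
First combine the last two factors: h(k) = Σ_j C(k,j)·g_2(j)·g_3(k−j) for k = 0…6: 1, 2, 1, -4, 1, 14, -47.
c_6 = Σ_k C(6,k)·g_1(k)·h(6−k) = 1·1·(-47) + 6·(-2)·14 + 15·4·1 + 20·(-8)·(-4) + 15·16·1 + 6·(-32)·2 + 1·64·1 = −47 − 168 + 60 + 640 + 240 − 384 + 64 = 405.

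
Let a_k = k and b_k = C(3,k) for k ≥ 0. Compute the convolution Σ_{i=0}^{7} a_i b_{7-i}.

44

The convolution is the x^7 coefficient of A(x)B(x).
Σ = 0·0 + 1·0 + 2·0 + 3·0 + 4·1 + 5·3 + 6·3 + 7·1 = 44.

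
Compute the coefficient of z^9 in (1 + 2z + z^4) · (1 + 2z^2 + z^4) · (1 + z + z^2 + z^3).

3

(1 + 2z + z^4) has coefficients 1,2,0,0,1 for degrees 0…4.
(1 + 2z^2 + z^4) has coefficients 1,0,2,0,1,0,0,0,0,0 for degrees 0…9.
Finally multiplying by (1 + z + z^2 + z^3), the product of all factors after the first has coefficients 1,1,3,3,3,3,1,1,0,0 for degrees 0…9.
[z^9] = 1·0 + 2·0 + 1·3 = 3.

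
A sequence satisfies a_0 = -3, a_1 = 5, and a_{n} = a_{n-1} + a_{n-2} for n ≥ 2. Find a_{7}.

41

The ordinary generating function has denominator 1 - q - q^2.
Iterating the recurrence: a_0,…,a_{7} = -3, 5, 2, 7, 9, 16, 25, 41.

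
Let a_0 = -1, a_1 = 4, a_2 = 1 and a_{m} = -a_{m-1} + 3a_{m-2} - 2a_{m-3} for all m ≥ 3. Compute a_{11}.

13443

The ordinary generating function has denominator 1 + t - 3t^2 + 2t^3.
Iterating the recurrence: a_0,…,a_{11} = -1, 4, 1, 13, -18, 55, -135, 336, -851, 2129, -5354, 13443.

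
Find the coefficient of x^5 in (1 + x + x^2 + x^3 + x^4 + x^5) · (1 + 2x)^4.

(1 + x + x^2 + x^3 + x^4 + x^5) has coefficients 1,1,1,1,1,1 for degrees 0…5.
(1 + 2x)^4 has coefficients 1,8,24,32,16,0 for degrees 0…5.
[x^5] = 1·0 + 1·16 + 1·32 + 1·24 + 1·8 + 1·1 = 81.

81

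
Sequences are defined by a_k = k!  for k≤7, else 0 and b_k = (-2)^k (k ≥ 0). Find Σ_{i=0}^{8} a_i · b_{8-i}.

-7712

Write out a_i and b_{8-i} for i = 0,…,8 and sum the products.
Σ = 1·256 + 1·(-128) + 2·64 + 6·(-32) + 24·16 + 120·(-8) + 720·4 + 5040·(-2) + 0·1 = -7712.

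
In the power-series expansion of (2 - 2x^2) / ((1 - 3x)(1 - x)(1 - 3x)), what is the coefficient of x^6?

13122

The denominator gives the recurrence a_n = 7a_(n−1) − 15a_(n−2) + 9a_(n−3) for n ≥ 3; the numerator fixes a_0 = 2, a_1 = 14, a_2 = 66.
Iterating: 2, 14, 66, 270, 1026, 3726, 13122, so a_6 = 13122.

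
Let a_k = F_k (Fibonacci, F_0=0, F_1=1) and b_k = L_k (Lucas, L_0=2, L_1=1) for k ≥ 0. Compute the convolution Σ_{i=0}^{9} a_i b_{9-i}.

340

The convolution is the x^9 coefficient of A(x)B(x).
Σ = 0·76 + 1·47 + 1·29 + 2·18 + 3·11 + 5·7 + 8·4 + 13·3 + 21·1 + 34·2 = 340.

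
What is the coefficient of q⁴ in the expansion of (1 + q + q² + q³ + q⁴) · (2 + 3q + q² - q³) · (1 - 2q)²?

9

(1 + q + q² + q³ + q⁴) has coefficients 1,1,1,1,1 for degrees 0…4.
(2 + 3q + q² - q³) has coefficients 2,3,1,-1,0 for degrees 0…4.
Finally multiplying by (1 - 2q)², the product of all factors after the first has coefficients 2,-5,-3,7,8 for degrees 0…4.
[q⁴] = 1·8 + 1·7 + 1·(-3) + 1·(-5) + 1·2 = 9.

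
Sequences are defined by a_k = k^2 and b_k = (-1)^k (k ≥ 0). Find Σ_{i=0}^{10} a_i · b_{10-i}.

This is [x^10] in the product of the two ordinary generating functions.
Σ = 0·1 + 1·(-1) + 4·1 + 9·(-1) + 16·1 + 25·(-1) + 36·1 + 49·(-1) + 64·1 + 81·(-1) + 100·1 = 55.

55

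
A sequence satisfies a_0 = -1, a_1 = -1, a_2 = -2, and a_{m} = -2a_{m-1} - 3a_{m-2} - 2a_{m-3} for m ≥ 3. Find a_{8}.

-34

The ordinary generating function has denominator 1 + 2z + 3z^2 + 2z^3.
Iterating the recurrence: a_0,…,a_{8} = -1, -1, -2, 9, -10, -3, 18, -7, -34.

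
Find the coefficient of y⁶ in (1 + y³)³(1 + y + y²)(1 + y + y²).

(1 + y³)³ has coefficients 1,0,0,3,0,0,3 for degrees 0…6.
(1 + y + y²) has coefficients 1,1,1,0,0,0,0 for degrees 0…6.
Finally multiplying by (1 + y + y²), the product of all factors after the first has coefficients 1,2,3,2,1,0,0 for degrees 0…6.
[y⁶] = 1·0 + 3·2 + 3·1 = 9.

9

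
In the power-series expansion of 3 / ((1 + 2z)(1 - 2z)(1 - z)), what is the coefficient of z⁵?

Partial fractions give a closed form: a_n = (1)·(-2)^n + (3)·2^n + (-1)·1^n.
At n = 5: a_5 = 63.

63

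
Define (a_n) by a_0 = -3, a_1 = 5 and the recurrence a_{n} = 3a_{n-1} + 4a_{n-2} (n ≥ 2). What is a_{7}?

6557

The ordinary generating function has denominator 1 - 3y - 4y^2.
Iterating the recurrence: a_0,…,a_{7} = -3, 5, 3, 29, 99, 413, 1635, 6557.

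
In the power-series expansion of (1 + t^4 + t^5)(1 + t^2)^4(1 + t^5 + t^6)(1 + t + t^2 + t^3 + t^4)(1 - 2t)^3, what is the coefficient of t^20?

(1 + t^4 + t^5) has coefficients 1,0,0,0,1,1 for degrees 0…5.
(1 + t^2)^4 has coefficients 1,0,4,0,6,0,4,0,1,0,0,0,0,0,0,0,0,0,0,0,0 for degrees 0…20.
Multiplying by (1 + t^5 + t^6) gives running coefficients 1,0,4,0,6,1,5,4,5,6,6,4,4,1,1,0,0,0,0,0,0 for degrees 0…20.
Multiplying by (1 + t + t^2 + t^3 + t^4) gives running coefficients 1,1,5,5,11,11,16,16,21,21,26,25,25,21,16,10,6,2,1,0,0 for degrees 0…20.
Finally multiplying by (1 - 2t)^3, the product of all factors after the first has coefficients 1,-5,11,-21,33,-35,42,-36,29,-41,24,-47,19,-37,-10,-34,-30,-42,-19,-30,-4 for degrees 0…20.
[t^20] = 1·(-4) + 1·(-30) + 1·(-34) = -68.

-68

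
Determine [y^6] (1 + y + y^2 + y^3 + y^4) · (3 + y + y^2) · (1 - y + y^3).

4

(1 + y + y^2 + y^3 + y^4) has coefficients 1,1,1,1,1 for degrees 0…4.
(3 + y + y^2) has coefficients 3,1,1,0,0,0,0 for degrees 0…6.
Finally multiplying by (1 - y + y^3), the product of all factors after the first has coefficients 3,-2,0,2,1,1,0 for degrees 0…6.
[y^6] = 1·0 + 1·1 + 1·1 + 1·2 + 1·0 = 4.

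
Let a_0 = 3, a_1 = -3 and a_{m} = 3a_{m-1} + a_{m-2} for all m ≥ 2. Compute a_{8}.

-8214

The ordinary generating function has denominator 1 - 3x - x^2.
Iterating the recurrence: a_0,…,a_{8} = 3, -3, -6, -21, -69, -228, -753, -2487, -8214.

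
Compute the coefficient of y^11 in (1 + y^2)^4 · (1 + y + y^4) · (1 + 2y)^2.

20

(1 + y^2)^4 has coefficients 1,0,4,0,6,0,4,0,1 for degrees 0…8.
(1 + y + y^4) has coefficients 1,1,0,0,1,0,0,0,0,0,0,0 for degrees 0…11.
Finally multiplying by (1 + 2y)^2, the product of all factors after the first has coefficients 1,5,8,4,1,4,4,0,0,0,0,0 for degrees 0…11.
[y^11] = 1·0 + 4·0 + 6·0 + 4·4 + 1·4 = 20.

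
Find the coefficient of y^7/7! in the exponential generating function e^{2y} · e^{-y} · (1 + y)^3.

The EGF product rule gives c_7 = Σ_{k_1+k_2+k_3=7} C(7; k_1,k_2,k_3) · ∏ g_i(k_i), where e^{2y} gives (2)^k; e^{-y} gives (-1)^k; (1+y)^3 gives the falling factorial (3)_k.
g_1(k) for k = 0…7: 1, 2, 4, 8, 16, 32, 64, 128.
g_2(k) for k = 0…7: 1, -1, 1, -1, 1, -1, 1, -1.
g_3(k) for k = 0…7: 1, 3, 6, 6, 0, 0, 0, 0.
First combine the last two factors: h(k) = Σ_j C(k,j)·g_2(j)·g_3(k−j) for k = 0…7: 1, 2, 1, -4, 1, 14, -47, 104.
c_7 = Σ_k C(7,k)·g_1(k)·h(7−k) = 1·1·104 + 7·2·(-47) + 21·4·14 + 35·8·1 + 35·16·(-4) + 21·32·1 + 7·64·2 + 1·128·1 = 104 − 658 + 1176 + 280 − 2240 + 672 + 896 + 128 = 358.

358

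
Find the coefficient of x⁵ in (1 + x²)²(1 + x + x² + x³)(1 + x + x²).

(1 + x²)² has coefficients 1,0,2,0,1 for degrees 0…4.
(1 + x + x² + x³) has coefficients 1,1,1,1,0,0 for degrees 0…5.
Finally multiplying by (1 + x + x²), the product of all factors after the first has coefficients 1,2,3,3,2,1 for degrees 0…5.
[x⁵] = 1·1 + 2·3 + 1·2 = 9.

9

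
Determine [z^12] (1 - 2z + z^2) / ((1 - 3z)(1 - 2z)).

706540

The denominator gives the recurrence a_n = 5a_(n−1) − 6a_(n−2) for n ≥ 3; the numerator fixes a_0 = 1, a_1 = 3, a_2 = 10.
Iterating: 1, 3, 10, 32, 100, 308, 940, 2852, 8620, 25988, 78220, 235172, 706540, so a_12 = 706540.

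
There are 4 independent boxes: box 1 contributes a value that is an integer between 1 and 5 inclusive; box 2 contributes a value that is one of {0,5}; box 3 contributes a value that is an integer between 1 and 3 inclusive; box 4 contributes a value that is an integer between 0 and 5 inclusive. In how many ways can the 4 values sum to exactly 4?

6

The generating function for the choices is (q + q² + q³ + q⁴ + q⁵)·(1 + q⁵)·(q + q² + q³)·(1 + q + q² + q³ + q⁴ + q⁵); the count is [q⁴].
(q + q² + q³ + q⁴ + q⁵) has coefficients 0,1,1,1,1 for degrees 0…4.
(1 + q⁵) has coefficients 1,0,0,0,0 for degrees 0…4.
Multiplying by (q + q² + q³) gives running coefficients 0,1,1,1,0 for degrees 0…4.
Finally multiplying by (1 + q + q² + q³ + q⁴ + q⁵), the product of all factors after the first has coefficients 0,1,2,3,3 for degrees 0…4.
[q⁴] = 1·3 + 1·2 + 1·1 + 1·0 = 6.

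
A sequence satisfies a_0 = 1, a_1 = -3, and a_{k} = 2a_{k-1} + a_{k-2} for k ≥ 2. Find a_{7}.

-437

The ordinary generating function has denominator 1 - 2x - x^2.
Iterating the recurrence: a_0,…,a_{7} = 1, -3, -5, -13, -31, -75, -181, -437.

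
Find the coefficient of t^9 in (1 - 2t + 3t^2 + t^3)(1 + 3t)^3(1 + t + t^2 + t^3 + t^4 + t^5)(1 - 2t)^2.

(1 - 2t + 3t^2 + t^3) has coefficients 1,-2,3,1 for degrees 0…3.
(1 + 3t)^3 has coefficients 1,9,27,27,0,0,0,0,0,0 for degrees 0…9.
Multiplying by (1 + t + t^2 + t^3 + t^4 + t^5) gives running coefficients 1,10,37,64,64,64,63,54,27,0 for degrees 0…9.
Finally multiplying by (1 - 2t)^2, the product of all factors after the first has coefficients 1,6,1,-44,-44,64,63,58,63,108 for degrees 0…9.
[t^9] = 1·108 − 2·63 + 3·58 + 1·63 = 219.

219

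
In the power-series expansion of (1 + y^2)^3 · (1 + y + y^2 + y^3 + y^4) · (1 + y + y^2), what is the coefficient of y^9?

9

(1 + y^2)^3 has coefficients 1,0,3,0,3,0,1 for degrees 0…6.
(1 + y + y^2 + y^3 + y^4) has coefficients 1,1,1,1,1,0,0,0,0,0 for degrees 0…9.
Finally multiplying by (1 + y + y^2), the product of all factors after the first has coefficients 1,2,3,3,3,2,1,0,0,0 for degrees 0…9.
[y^9] = 1·0 + 3·0 + 3·2 + 1·3 = 9.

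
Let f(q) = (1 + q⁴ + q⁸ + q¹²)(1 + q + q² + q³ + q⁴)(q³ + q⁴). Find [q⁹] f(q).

(1 + q⁴ + q⁸ + q¹²) has coefficients 1,0,0,0,1,0,0,0,1,0 for degrees 0…9.
(1 + q + q² + q³ + q⁴) has coefficients 1,1,1,1,1,0,0,0,0,0 for degrees 0…9.
Finally multiplying by (q³ + q⁴), the product of all factors after the first has coefficients 0,0,0,1,2,2,2,2,1,0 for degrees 0…9.
[q⁹] = 1·0 + 1·2 + 1·0 = 2.

2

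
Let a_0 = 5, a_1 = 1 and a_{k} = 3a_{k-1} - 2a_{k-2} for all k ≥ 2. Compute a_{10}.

-4087

The ordinary generating function has denominator 1 - 3t + 2t^2.
Iterating the recurrence: a_0,…,a_{10} = 5, 1, -7, -23, -55, -119, -247, -503, -1015, -2039, -4087.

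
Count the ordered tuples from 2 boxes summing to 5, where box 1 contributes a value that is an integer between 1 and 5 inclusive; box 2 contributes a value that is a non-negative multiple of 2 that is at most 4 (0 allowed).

3

The generating function for the choices is (z + z² + z³ + z⁴ + z⁵)·(1 + z² + z⁴); the count is [z⁵].
(z + z² + z³ + z⁴ + z⁵) has coefficients 0,1,1,1,1,1 for degrees 0…5.
(1 + z² + z⁴) has coefficients 1,0,1,0,1,0 for degrees 0…5.
[z⁵] = 1·1 + 1·0 + 1·1 + 1·0 + 1·1 = 3.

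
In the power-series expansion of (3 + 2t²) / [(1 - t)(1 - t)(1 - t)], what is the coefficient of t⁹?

237

The denominator gives the recurrence a_n = 3a_(n−1) − 3a_(n−2) + a_(n−3) for n ≥ 3; the numerator fixes a_0 = 3, a_1 = 9, a_2 = 20.
Iterating: 3, 9, 20, 36, 57, 83, 114, 150, 191, 237, so a_9 = 237.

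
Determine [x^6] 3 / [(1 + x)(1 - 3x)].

1641

Partial fractions give a closed form: a_n = (3/4)·(-1)^n + (9/4)·3^n.
At n = 6: a_6 = 1641.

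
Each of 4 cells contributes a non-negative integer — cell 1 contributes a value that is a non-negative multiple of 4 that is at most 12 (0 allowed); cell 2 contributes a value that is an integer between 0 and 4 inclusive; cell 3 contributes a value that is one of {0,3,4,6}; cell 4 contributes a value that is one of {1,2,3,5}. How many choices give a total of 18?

17

The generating function for the choices is (1 + y^4 + y^8 + y^12)·(1 + y + y^2 + y^3 + y^4)·(1 + y^3 + y^4 + y^6)·(y + y^2 + y^3 + y^5); the count is [y^18].
(1 + y^4 + y^8 + y^12) has coefficients 1,0,0,0,1,0,0,0,1,0,0,0,1 for degrees 0…12.
(1 + y + y^2 + y^3 + y^4) has coefficients 1,1,1,1,1,0,0,0,0,0,0,0,0,0,0,0,0,0,0 for degrees 0…18.
Multiplying by (1 + y^3 + y^4 + y^6) gives running coefficients 1,1,1,2,3,2,3,3,2,1,1,0,0,0,0,0,0,0,0 for degrees 0…18.
Finally multiplying by (y + y^2 + y^3 + y^5), the product of all factors after the first has coefficients 0,1,2,3,4,7,8,9,10,11,8,7,5,3,1,1,0,0,0 for degrees 0…18.
[y^18] = 1·0 + 1·1 + 1·8 + 1·8 = 17.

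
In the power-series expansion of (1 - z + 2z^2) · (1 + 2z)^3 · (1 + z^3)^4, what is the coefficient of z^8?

(1 - z + 2z^2) has coefficients 1,-1,2 for degrees 0…2.
(1 + 2z)^3 has coefficients 1,6,12,8,0,0,0,0,0 for degrees 0…8.
Finally multiplying by (1 + z^3)^4, the product of all factors after the first has coefficients 1,6,12,12,24,48,38,36,72 for degrees 0…8.
[z^8] = 1·72 − 1·36 + 2·38 = 112.

112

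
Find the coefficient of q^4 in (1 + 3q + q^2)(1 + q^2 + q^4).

(1 + 3q + q^2) has coefficients 1,3,1 for degrees 0…2.
(1 + q^2 + q^4) has coefficients 1,0,1,0,1 for degrees 0…4.
[q^4] = 1·1 + 3·0 + 1·1 = 2.

2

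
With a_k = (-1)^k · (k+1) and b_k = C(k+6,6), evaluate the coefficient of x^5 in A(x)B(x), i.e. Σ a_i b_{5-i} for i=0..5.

211

The convolution is the t^5 coefficient of A(t)B(t).
Σ = 1·462 − 2·210 + 3·84 − 4·28 + 5·7 − 6·1 = 211.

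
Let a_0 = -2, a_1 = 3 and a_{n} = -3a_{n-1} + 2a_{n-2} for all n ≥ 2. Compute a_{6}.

The ordinary generating function has denominator 1 + 3y - 2y^2.
Iterating the recurrence: a_0,…,a_{6} = -2, 3, -13, 45, -161, 573, -2041.

-2041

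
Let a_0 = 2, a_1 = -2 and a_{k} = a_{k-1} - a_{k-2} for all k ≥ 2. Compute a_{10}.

The ordinary generating function has denominator 1 - y + y^2.
Iterating the recurrence: a_0,…,a_{10} = 2, -2, -4, -2, 2, 4, 2, -2, -4, -2, 2.

2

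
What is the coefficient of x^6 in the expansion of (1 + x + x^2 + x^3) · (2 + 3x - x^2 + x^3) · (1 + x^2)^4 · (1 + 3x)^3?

2007

(1 + x + x^2 + x^3) has coefficients 1,1,1,1 for degrees 0…3.
(2 + 3x - x^2 + x^3) has coefficients 2,3,-1,1,0,0,0 for degrees 0…6.
Multiplying by (1 + x^2)^4 gives running coefficients 2,3,7,13,8,22,2 for degrees 0…6.
Finally multiplying by (1 + 3x)^3, the product of all factors after the first has coefficients 2,21,88,211,395,634,767 for degrees 0…6.
[x^6] = 1·767 + 1·634 + 1·395 + 1·211 = 2007.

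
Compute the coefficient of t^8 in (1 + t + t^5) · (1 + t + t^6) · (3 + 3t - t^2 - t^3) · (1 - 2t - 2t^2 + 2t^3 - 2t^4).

(1 + t + t^5) has coefficients 1,1,0,0,0,1 for degrees 0…5.
(1 + t + t^6) has coefficients 1,1,0,0,0,0,1,0,0 for degrees 0…8.
Multiplying by (3 + 3t - t^2 - t^3) gives running coefficients 3,6,2,-2,-1,0,3,3,-1 for degrees 0…8.
Finally multiplying by (1 - 2t - 2t^2 + 2t^3 - 2t^4), the product of all factors after the first has coefficients 3,0,-16,-12,5,-2,-3,-1,-11 for degrees 0…8.
[t^8] = 1·(-11) + 1·(-1) + 1·(-12) = -24.

-24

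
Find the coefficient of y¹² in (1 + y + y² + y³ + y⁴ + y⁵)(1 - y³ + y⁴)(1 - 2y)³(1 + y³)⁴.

(1 + y + y² + y³ + y⁴ + y⁵) has coefficients 1,1,1,1,1,1 for degrees 0…5.
(1 - y³ + y⁴) has coefficients 1,0,0,-1,1,0,0,0,0,0,0,0,0 for degrees 0…12.
Multiplying by (1 - 2y)³ gives running coefficients 1,-6,12,-9,7,-18,20,-8,0,0,0,0,0 for degrees 0…12.
Finally multiplying by (1 + y³)⁴, the product of all factors after the first has coefficients 1,-6,12,-5,-17,30,-10,-16,0,30,-14,-60,85 for degrees 0…12.
[y¹²] = 1·85 + 1·(-60) + 1·(-14) + 1·30 + 1·0 + 1·(-16) = 25.

25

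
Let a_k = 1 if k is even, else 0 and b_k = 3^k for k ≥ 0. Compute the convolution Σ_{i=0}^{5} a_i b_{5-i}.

273

This is [x^5] in the product of the two ordinary generating functions.
Σ = 1·243 + 0·81 + 1·27 + 0·9 + 1·3 + 0·1 = 273.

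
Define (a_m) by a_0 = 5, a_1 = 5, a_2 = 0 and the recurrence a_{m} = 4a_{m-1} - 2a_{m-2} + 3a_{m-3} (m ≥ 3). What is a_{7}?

The ordinary generating function has denominator 1 - 4y + 2y^2 - 3y^3.
Iterating the recurrence: a_0,…,a_{7} = 5, 5, 0, 5, 35, 130, 465, 1705.

1705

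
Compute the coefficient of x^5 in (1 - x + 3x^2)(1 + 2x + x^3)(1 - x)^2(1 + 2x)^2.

-20

(1 - x + 3x^2) has coefficients 1,-1,3 for degrees 0…2.
(1 + 2x + x^3) has coefficients 1,2,0,1,0,0 for degrees 0…5.
Multiplying by (1 - x)^2 gives running coefficients 1,0,-3,3,-2,1 for degrees 0…5.
Finally multiplying by (1 + 2x)^2, the product of all factors after the first has coefficients 1,4,1,-9,-2,5 for degrees 0…5.
[x^5] = 1·5 − 1·(-2) + 3·(-9) = -20.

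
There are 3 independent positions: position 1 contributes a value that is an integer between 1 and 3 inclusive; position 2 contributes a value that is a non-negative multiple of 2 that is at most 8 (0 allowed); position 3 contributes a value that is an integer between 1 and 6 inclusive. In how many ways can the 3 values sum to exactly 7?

8

The generating function for the choices is (y + y^2 + y^3)·(1 + y^2 + y^4 + y^6 + y^8)·(y + y^2 + y^3 + y^4 + y^5 + y^6); the count is [y^7].
(y + y^2 + y^3) has coefficients 0,1,1,1 for degrees 0…3.
(1 + y^2 + y^4 + y^6 + y^8) has coefficients 1,0,1,0,1,0,1,0 for degrees 0…7.
Finally multiplying by (y + y^2 + y^3 + y^4 + y^5 + y^6), the product of all factors after the first has coefficients 0,1,1,2,2,3,3,3 for degrees 0…7.
[y^7] = 1·3 + 1·3 + 1·2 = 8.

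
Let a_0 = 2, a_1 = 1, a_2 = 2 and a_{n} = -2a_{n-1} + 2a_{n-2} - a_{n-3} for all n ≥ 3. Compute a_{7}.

-255

The ordinary generating function has denominator 1 + 2z - 2z^2 + z^3.
Iterating the recurrence: a_0,…,a_{7} = 2, 1, 2, -4, 11, -32, 90, -255.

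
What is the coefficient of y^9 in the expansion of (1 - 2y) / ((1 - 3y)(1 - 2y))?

Partial fractions give a closed form: a_n = (1)·3^n.
At n = 9: a_9 = 19683.

19683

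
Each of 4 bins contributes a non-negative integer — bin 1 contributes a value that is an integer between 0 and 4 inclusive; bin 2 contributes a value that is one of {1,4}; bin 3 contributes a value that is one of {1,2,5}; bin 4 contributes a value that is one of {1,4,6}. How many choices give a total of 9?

8

The generating function for the choices is (1 + t + t² + t³ + t⁴)·(t + t⁴)·(t + t² + t⁵)·(t + t⁴ + t⁶); the count is [t⁹].
(1 + t + t² + t³ + t⁴) has coefficients 1,1,1,1,1 for degrees 0…4.
(t + t⁴) has coefficients 0,1,0,0,1,0,0,0,0,0 for degrees 0…9.
Multiplying by (t + t² + t⁵) gives running coefficients 0,0,1,1,0,1,2,0,0,1 for degrees 0…9.
Finally multiplying by (t + t⁴ + t⁶), the product of all factors after the first has coefficients 0,0,0,1,1,0,2,3,1,2 for degrees 0…9.
[t⁹] = 1·2 + 1·1 + 1·3 + 1·2 + 1·0 = 8.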